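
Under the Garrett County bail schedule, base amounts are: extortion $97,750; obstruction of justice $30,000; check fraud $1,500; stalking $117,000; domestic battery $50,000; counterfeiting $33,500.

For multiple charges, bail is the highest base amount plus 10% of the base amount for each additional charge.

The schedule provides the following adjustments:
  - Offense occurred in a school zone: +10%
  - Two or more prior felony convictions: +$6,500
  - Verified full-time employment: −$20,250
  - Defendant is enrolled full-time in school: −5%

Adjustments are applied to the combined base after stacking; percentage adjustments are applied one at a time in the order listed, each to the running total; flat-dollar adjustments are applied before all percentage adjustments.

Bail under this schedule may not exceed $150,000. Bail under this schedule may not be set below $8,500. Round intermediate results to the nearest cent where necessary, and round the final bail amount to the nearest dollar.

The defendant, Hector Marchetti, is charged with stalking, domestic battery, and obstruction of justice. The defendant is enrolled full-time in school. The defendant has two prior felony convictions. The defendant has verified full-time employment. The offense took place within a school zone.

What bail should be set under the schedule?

Base amounts from the schedule: stalking $117,000; domestic battery $50,000; obstruction of justice $30,000.
Stacking rule: highest base plus 10% of each additional charge. Highest is stalking at $117,000. Additional: $50,000 × 10% = $5,000; $30,000 × 10% = $3,000. Combined base = $117,000 + $8,000 = $125,000.
Two or more prior felony convictions (+$6,500 flat): $125,000 + $6,500 = $131,500.
Verified full-time employment (−$20,250 flat): $131,500 − $20,250 = $111,250.
Offense occurred in a school zone (+10%): $111,250 × 1.1 = $122,375.
Defendant is enrolled full-time in school (−5%): $122,375 × 0.95 = $116,256.25.
$116,256.25 is within the $150,000 maximum.
$116,256.25 is at or above the $8,500 minimum.
Rounded to the nearest dollar: $116,256.

$116,256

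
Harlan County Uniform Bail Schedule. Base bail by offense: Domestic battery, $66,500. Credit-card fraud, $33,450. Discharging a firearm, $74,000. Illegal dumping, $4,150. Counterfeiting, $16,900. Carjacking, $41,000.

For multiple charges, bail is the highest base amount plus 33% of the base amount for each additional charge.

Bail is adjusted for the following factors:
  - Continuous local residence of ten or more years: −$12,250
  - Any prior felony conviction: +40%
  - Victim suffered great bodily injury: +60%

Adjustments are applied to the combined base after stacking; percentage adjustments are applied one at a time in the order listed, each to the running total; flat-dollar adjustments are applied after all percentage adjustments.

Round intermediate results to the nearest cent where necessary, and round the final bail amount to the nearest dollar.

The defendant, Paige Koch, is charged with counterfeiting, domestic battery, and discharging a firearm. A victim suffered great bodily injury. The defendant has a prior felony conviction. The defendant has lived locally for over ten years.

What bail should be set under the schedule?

$215,159

Base amounts from the schedule: counterfeiting $16,900; domestic battery $66,500; discharging a firearm $74,000.
Stacking rule: highest base plus 33% of each additional charge. Highest is discharging a firearm at $74,000. Additional: $16,900 × 33% = $5,577; $66,500 × 33% = $21,945. Combined base = $74,000 + $27,522 = $101,522.
Any prior felony conviction (+40%): $101,522 × 1.4 = $142,130.80.
Victim suffered great bodily injury (+60%): $142,130.80 × 1.6 = $227,409.28.
Continuous local residence of ten or more years (−$12,250 flat): $227,409.28 − $12,250 = $215,159.28.
Rounded to the nearest dollar: $215,159.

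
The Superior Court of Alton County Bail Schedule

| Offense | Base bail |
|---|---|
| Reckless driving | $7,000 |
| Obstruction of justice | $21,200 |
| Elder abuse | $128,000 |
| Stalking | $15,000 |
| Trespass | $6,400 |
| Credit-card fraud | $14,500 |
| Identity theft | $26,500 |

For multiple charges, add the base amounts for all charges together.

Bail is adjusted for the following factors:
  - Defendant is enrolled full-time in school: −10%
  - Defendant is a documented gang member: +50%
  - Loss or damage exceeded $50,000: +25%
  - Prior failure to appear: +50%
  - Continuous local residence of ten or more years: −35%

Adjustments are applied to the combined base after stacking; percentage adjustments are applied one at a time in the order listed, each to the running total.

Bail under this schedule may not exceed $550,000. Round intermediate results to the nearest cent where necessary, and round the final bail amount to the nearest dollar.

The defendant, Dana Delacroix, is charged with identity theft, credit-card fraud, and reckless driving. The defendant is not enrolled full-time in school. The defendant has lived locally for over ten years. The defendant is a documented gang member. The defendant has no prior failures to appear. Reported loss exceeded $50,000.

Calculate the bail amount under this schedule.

Base amounts from the schedule: identity theft $26,500; credit-card fraud $14,500; reckless driving $7,000.
Stacking rule: sum of all bases. $26,500 + $14,500 + $7,000 = $48,000.
Defendant is a documented gang member (+50%): $48,000 × 1.5 = $72,000.
Loss or damage exceeded $50,000 (+25%): $72,000 × 1.25 = $90,000.
Continuous local residence of ten or more years (−35%): $90,000 × 0.65 = $58,500.
$58,500 is within the $550,000 maximum.

$58,500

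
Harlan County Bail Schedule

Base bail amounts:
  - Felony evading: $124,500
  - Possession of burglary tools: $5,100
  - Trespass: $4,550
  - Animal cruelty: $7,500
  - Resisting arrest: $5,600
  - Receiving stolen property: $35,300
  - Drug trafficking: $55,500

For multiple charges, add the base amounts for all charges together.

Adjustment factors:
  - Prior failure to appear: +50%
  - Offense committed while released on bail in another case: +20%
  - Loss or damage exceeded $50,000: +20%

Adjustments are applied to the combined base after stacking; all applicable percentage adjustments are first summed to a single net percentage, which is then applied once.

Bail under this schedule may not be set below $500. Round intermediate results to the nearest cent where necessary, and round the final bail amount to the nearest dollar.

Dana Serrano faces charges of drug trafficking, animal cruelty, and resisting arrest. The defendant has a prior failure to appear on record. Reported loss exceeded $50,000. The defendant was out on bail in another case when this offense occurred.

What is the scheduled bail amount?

$130,340

Base amounts from the schedule: drug trafficking $55,500; animal cruelty $7,500; resisting arrest $5,600.
Stacking rule: sum of all bases. $55,500 + $7,500 + $5,600 = $68,600.
Net percentage adjustment: +50% +20% +20% = +90%. $68,600 × 1.9 = $130,340.
$130,340 is at or above the $500 minimum.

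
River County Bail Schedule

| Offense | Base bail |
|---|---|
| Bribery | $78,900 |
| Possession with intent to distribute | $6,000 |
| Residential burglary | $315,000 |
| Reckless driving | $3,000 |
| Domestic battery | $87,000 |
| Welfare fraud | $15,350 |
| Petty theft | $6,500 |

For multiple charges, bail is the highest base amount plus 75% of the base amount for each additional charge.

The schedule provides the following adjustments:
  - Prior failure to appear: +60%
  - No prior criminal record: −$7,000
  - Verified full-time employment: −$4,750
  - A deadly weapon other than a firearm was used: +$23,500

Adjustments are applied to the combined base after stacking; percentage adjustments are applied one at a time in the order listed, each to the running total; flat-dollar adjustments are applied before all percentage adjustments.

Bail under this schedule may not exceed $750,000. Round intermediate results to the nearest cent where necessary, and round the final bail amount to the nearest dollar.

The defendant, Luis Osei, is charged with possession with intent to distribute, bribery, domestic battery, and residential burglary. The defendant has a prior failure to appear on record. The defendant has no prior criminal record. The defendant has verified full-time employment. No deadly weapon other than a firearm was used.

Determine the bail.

$691,480

Base amounts from the schedule: possession with intent to distribute $6,000; bribery $78,900; domestic battery $87,000; residential burglary $315,000.
Stacking rule: highest base plus 75% of each additional charge. Highest is residential burglary at $315,000. Additional: $6,000 × 75% = $4,500; $78,900 × 75% = $59,175; $87,000 × 75% = $65,250. Combined base = $315,000 + $128,925 = $443,925.
No prior criminal record (−$7,000 flat): $443,925 − $7,000 = $436,925.
Verified full-time employment (−$4,750 flat): $436,925 − $4,750 = $432,175.
Prior failure to appear (+60%): $432,175 × 1.6 = $691,480.
$691,480 is within the $750,000 maximum.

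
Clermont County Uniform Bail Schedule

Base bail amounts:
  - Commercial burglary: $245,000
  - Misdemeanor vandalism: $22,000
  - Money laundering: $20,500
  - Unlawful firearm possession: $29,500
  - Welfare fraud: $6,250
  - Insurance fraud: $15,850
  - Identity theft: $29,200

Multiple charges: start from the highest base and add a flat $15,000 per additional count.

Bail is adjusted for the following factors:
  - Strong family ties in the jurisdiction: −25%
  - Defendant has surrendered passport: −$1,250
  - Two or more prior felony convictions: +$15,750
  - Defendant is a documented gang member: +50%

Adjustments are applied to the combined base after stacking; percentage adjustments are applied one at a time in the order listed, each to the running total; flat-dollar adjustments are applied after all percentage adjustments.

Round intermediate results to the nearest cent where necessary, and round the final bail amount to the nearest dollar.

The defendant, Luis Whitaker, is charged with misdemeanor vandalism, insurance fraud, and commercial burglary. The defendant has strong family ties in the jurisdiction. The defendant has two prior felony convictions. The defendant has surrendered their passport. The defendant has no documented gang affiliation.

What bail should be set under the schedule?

$220,750

Base amounts from the schedule: misdemeanor vandalism $22,000; insurance fraud $15,850; commercial burglary $245,000.
Stacking rule: highest base plus $15,000 per additional charge. Highest is commercial burglary at $245,000; 2 additional charges → +$30,000. Combined base = $275,000.
Strong family ties in the jurisdiction (−25%): $275,000 × 0.75 = $206,250.
Defendant has surrendered passport (−$1,250 flat): $206,250 − $1,250 = $205,000.
Two or more prior felony convictions (+$15,750 flat): $205,000 + $15,750 = $220,750.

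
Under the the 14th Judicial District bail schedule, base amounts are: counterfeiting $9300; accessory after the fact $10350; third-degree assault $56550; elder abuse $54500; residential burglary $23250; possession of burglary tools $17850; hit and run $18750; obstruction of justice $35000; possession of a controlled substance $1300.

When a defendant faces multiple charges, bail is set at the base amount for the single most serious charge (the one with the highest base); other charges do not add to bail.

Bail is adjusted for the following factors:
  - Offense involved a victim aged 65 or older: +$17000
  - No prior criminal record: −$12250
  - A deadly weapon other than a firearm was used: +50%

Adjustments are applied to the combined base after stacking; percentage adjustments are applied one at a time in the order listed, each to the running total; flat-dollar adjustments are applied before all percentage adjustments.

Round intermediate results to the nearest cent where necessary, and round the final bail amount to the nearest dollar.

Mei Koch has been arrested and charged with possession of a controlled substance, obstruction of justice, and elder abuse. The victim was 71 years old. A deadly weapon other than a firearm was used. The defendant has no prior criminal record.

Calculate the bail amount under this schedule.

Base amounts from the schedule: possession of a controlled substance $1300; obstruction of justice $35000; elder abuse $54500.
Stacking rule: use the highest base only. Highest is elder abuse at $54500. Combined base = $54500.
Offense involved a victim aged 65 or older (+$17000 flat): $54500 + $17000 = $71500.
No prior criminal record (−$12250 flat): $71500 − $12250 = $59250.
A deadly weapon other than a firearm was used (+50%): $59250 × 1.5 = $88875.

$88875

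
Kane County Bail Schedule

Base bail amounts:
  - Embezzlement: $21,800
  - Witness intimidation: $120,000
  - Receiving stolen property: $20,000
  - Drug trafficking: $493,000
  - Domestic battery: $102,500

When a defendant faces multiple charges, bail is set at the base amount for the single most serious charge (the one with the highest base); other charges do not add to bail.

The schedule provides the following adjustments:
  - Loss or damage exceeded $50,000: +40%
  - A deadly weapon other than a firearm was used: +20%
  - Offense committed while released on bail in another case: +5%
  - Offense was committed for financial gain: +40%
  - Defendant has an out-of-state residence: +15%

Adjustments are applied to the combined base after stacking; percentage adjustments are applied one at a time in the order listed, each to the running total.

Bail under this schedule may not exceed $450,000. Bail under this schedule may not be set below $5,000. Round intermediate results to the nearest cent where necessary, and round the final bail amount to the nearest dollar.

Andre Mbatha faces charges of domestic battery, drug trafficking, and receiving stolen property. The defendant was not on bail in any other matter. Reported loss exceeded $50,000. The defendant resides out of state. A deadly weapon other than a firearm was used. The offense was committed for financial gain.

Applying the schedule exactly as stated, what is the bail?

Base amounts from the schedule: domestic battery $102,500; drug trafficking $493,000; receiving stolen property $20,000.
Stacking rule: use the highest base only. Highest is drug trafficking at $493,000. Combined base = $493,000.
Loss or damage exceeded $50,000 (+40%): $493,000 × 1.4 = $690,200.
A deadly weapon other than a firearm was used (+20%): $690,200 × 1.2 = $828,240.
Offense was committed for financial gain (+40%): $828,240 × 1.4 = $1,159,536.
Defendant has an out-of-state residence (+15%): $1,159,536 × 1.15 = $1,333,466.40.
Result $1,333,466.40 exceeds the maximum of $450,000; bail is capped at $450,000.
$450,000 is at or above the $5,000 minimum.

$450,000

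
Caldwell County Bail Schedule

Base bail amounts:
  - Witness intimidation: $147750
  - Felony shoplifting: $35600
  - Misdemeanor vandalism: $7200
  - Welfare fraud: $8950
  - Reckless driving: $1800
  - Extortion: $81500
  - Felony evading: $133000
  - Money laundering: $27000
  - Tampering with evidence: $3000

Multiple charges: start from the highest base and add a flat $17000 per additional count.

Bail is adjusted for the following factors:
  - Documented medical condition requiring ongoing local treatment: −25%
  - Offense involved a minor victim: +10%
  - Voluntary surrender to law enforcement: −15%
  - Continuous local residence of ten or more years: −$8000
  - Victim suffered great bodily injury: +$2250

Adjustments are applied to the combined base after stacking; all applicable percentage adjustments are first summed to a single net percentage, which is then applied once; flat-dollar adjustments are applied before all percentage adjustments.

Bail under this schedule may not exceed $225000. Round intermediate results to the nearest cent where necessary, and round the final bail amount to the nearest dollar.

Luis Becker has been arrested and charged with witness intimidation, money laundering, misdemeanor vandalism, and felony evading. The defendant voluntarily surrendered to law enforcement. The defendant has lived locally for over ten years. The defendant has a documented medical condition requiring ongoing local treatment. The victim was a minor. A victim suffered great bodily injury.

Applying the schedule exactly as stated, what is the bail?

$135100

Base amounts from the schedule: witness intimidation $147750; money laundering $27000; misdemeanor vandalism $7200; felony evading $133000.
Stacking rule: highest base plus $17000 per additional charge. Highest is witness intimidation at $147750; 3 additional charges → +$51000. Combined base = $198750.
Continuous local residence of ten or more years (−$8000 flat): $198750 − $8000 = $190750.
Victim suffered great bodily injury (+$2250 flat): $190750 + $2250 = $193000.
Net percentage adjustment: −25% +10% −15% = −30%. $193000 × 0.7 = $135100.
$135100 is within the $225000 maximum.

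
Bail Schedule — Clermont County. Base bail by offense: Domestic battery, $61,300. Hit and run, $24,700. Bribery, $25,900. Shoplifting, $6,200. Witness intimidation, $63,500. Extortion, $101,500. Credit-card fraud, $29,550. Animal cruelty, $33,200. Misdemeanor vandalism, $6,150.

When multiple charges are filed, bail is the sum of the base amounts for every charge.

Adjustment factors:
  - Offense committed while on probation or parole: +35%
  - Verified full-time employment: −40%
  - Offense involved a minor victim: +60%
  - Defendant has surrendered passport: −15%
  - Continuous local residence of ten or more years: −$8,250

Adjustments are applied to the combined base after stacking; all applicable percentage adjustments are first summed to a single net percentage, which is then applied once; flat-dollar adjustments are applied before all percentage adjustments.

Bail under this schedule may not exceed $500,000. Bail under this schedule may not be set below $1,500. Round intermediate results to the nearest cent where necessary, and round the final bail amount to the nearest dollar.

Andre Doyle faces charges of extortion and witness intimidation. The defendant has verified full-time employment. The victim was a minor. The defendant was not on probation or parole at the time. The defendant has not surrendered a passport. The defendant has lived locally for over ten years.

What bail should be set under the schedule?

Base amounts from the schedule: extortion $101,500; witness intimidation $63,500.
Stacking rule: sum of all bases. $101,500 + $63,500 = $165,000.
Continuous local residence of ten or more years (−$8,250 flat): $165,000 − $8,250 = $156,750.
Net percentage adjustment: −40% +60% = +20%. $156,750 × 1.2 = $188,100.
$188,100 is within the $500,000 maximum.
$188,100 is at or above the $1,500 minimum.

$188,100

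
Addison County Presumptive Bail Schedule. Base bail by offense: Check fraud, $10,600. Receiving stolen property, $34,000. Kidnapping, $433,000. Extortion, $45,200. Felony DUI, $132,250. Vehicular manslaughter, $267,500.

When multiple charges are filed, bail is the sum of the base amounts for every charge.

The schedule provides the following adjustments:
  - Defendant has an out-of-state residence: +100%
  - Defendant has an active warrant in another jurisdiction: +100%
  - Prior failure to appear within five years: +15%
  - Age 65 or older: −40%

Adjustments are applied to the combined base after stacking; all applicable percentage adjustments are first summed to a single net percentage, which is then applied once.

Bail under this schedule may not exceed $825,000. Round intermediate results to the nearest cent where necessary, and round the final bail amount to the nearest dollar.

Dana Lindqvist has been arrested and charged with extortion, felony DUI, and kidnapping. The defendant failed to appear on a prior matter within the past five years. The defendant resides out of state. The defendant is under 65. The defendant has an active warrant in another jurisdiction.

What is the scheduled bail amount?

Base amounts from the schedule: extortion $45,200; felony DUI $132,250; kidnapping $433,000.
Stacking rule: sum of all bases. $45,200 + $132,250 + $433,000 = $610,450.
Net percentage adjustment: +100% +100% +15% = +215%. $610,450 × 3.15 = $1,922,917.50.
Result $1,922,917.50 exceeds the maximum of $825,000; bail is capped at $825,000.

$825,000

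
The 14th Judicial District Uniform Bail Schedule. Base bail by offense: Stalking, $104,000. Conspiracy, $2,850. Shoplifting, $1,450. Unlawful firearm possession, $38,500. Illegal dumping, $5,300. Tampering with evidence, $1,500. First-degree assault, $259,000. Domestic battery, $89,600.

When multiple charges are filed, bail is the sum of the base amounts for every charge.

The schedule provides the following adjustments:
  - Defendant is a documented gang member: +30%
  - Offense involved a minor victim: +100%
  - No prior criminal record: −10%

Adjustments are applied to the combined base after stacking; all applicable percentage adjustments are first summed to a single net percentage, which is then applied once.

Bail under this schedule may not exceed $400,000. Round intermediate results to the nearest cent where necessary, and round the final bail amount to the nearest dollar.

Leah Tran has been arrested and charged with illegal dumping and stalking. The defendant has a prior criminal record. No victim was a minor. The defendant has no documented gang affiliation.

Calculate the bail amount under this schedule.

$109,300

Base amounts from the schedule: illegal dumping $5,300; stalking $104,000.
Stacking rule: sum of all bases. $5,300 + $104,000 = $109,300.
No adjustment factors apply to this defendant.
$109,300 is within the $400,000 maximum.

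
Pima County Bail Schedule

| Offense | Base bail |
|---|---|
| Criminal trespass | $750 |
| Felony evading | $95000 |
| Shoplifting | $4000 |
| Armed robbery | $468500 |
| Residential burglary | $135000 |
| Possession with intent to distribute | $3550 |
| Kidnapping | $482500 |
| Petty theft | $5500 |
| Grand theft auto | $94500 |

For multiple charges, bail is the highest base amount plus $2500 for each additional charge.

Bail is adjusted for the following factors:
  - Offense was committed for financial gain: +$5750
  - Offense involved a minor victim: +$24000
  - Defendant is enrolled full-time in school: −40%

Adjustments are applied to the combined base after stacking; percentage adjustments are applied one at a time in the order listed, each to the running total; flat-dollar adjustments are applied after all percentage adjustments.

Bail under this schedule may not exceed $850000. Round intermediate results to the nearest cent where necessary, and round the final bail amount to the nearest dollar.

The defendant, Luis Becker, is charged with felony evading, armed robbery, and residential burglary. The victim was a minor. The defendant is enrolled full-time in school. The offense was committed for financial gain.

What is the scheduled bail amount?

Base amounts from the schedule: felony evading $95000; armed robbery $468500; residential burglary $135000.
Stacking rule: highest base plus $2500 per additional charge. Highest is armed robbery at $468500; 2 additional charges → +$5000. Combined base = $473500.
Defendant is enrolled full-time in school (−40%): $473500 × 0.6 = $284100.
Offense was committed for financial gain (+$5750 flat): $284100 + $5750 = $289850.
Offense involved a minor victim (+$24000 flat): $289850 + $24000 = $313850.
$313850 is within the $850000 maximum.

$313850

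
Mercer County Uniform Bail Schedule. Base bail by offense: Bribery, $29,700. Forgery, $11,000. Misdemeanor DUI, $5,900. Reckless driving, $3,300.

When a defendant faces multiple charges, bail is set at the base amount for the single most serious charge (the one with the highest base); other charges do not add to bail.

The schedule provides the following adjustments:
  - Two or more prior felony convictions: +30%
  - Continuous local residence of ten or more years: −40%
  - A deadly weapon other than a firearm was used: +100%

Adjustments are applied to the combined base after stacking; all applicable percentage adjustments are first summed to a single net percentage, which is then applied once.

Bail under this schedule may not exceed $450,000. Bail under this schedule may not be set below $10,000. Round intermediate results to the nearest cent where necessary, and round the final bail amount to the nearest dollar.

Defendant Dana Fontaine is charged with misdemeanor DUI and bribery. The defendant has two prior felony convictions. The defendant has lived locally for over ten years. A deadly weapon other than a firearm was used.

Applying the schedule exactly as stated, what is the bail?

Base amounts from the schedule: misdemeanor DUI $5,900; bribery $29,700.
Stacking rule: use the highest base only. Highest is bribery at $29,700. Combined base = $29,700.
Net percentage adjustment: +30% −40% +100% = +90%. $29,700 × 1.9 = $56,430.
$56,430 is within the $450,000 maximum.
$56,430 is at or above the $10,000 minimum.

$56,430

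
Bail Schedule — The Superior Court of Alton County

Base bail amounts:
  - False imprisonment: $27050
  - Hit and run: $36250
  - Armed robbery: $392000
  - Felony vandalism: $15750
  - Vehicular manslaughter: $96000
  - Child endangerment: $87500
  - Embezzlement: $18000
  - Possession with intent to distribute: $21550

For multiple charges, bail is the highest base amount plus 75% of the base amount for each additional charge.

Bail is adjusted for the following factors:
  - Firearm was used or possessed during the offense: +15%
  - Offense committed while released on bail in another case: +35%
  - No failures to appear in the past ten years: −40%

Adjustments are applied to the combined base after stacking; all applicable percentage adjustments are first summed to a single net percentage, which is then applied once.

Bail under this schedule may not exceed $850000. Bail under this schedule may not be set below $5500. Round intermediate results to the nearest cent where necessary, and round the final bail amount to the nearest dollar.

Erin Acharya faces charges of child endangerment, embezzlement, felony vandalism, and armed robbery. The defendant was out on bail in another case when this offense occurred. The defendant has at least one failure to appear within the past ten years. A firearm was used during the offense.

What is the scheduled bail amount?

Base amounts from the schedule: child endangerment $87500; embezzlement $18000; felony vandalism $15750; armed robbery $392000.
Stacking rule: highest base plus 75% of each additional charge. Highest is armed robbery at $392000. Additional: $87500 × 75% = $65625; $18000 × 75% = $13500; $15750 × 75% = $11812.50. Combined base = $392000 + $90937.50 = $482937.50.
Net percentage adjustment: +15% +35% = +50%. $482937.50 × 1.5 = $724406.25.
$724406.25 is within the $850000 maximum.
$724406.25 is at or above the $5500 minimum.
Rounded to the nearest dollar: $724406.

$724406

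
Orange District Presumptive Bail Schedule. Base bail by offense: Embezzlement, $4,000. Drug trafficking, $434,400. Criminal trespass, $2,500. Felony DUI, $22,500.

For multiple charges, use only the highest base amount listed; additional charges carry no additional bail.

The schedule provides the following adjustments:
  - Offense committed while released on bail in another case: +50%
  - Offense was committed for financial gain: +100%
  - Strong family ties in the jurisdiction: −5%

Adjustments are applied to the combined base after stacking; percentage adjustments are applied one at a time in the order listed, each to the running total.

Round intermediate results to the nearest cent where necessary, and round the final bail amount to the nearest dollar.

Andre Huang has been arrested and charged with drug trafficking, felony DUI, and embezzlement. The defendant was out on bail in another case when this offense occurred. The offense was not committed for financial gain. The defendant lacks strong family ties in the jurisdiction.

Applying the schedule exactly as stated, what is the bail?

Base amounts from the schedule: drug trafficking $434,400; felony DUI $22,500; embezzlement $4,000.
Stacking rule: use the highest base only. Highest is drug trafficking at $434,400. Combined base = $434,400.
Offense committed while released on bail in another case (+50%): $434,400 × 1.5 = $651,600.

$651,600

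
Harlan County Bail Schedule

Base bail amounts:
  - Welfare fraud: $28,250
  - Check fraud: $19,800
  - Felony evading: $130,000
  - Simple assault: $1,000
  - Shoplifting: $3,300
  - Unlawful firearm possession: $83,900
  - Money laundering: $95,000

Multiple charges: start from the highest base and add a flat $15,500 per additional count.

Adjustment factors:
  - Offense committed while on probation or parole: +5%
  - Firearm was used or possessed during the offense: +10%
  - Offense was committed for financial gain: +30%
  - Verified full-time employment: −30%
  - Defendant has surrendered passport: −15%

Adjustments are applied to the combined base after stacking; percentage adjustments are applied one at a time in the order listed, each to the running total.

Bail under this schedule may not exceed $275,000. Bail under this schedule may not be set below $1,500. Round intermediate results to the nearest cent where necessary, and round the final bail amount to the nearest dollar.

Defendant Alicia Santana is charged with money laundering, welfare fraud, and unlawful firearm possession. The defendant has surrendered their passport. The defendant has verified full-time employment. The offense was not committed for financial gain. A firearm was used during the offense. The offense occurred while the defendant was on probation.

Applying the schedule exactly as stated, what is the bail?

$86,590

Base amounts from the schedule: money laundering $95,000; welfare fraud $28,250; unlawful firearm possession $83,900.
Stacking rule: highest base plus $15,500 per additional charge. Highest is money laundering at $95,000; 2 additional charges → +$31,000. Combined base = $126,000.
Offense committed while on probation or parole (+5%): $126,000 × 1.05 = $132,300.
Firearm was used or possessed during the offense (+10%): $132,300 × 1.1 = $145,530.
Verified full-time employment (−30%): $145,530 × 0.7 = $101,871.
Defendant has surrendered passport (−15%): $101,871 × 0.85 = $86,590.35.
$86,590.35 is within the $275,000 maximum.
$86,590.35 is at or above the $1,500 minimum.
Rounded to the nearest dollar: $86,590.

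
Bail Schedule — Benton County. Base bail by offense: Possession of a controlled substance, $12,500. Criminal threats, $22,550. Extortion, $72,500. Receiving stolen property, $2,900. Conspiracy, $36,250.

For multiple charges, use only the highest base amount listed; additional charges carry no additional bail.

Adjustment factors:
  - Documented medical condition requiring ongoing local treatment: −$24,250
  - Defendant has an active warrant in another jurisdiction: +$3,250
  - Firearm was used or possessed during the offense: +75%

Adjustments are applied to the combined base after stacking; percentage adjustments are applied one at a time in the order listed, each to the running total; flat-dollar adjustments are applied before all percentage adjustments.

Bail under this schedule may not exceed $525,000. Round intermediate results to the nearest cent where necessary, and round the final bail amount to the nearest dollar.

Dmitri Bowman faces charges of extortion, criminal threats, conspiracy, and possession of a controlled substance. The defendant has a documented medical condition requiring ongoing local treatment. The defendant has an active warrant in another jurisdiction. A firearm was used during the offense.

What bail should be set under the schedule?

$90,125

Base amounts from the schedule: extortion $72,500; criminal threats $22,550; conspiracy $36,250; possession of a controlled substance $12,500.
Stacking rule: use the highest base only. Highest is extortion at $72,500. Combined base = $72,500.
Documented medical condition requiring ongoing local treatment (−$24,250 flat): $72,500 − $24,250 = $48,250.
Defendant has an active warrant in another jurisdiction (+$3,250 flat): $48,250 + $3,250 = $51,500.
Firearm was used or possessed during the offense (+75%): $51,500 × 1.75 = $90,125.
$90,125 is within the $525,000 maximum.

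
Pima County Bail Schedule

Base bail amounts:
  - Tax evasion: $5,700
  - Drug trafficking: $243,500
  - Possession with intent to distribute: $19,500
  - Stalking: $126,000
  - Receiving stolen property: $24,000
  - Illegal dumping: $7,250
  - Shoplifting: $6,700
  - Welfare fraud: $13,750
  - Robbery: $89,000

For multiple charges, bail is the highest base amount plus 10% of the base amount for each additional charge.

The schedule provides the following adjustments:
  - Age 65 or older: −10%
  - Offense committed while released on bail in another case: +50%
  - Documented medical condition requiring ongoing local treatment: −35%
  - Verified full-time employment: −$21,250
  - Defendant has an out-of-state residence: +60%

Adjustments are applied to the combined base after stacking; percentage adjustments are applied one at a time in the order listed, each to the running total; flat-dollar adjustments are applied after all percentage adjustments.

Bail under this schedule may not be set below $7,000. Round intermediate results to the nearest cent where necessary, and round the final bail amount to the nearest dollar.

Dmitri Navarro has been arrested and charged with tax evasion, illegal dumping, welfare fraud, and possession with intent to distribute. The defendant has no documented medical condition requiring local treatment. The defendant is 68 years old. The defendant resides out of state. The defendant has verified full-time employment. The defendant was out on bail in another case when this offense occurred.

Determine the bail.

$26,637

Base amounts from the schedule: tax evasion $5,700; illegal dumping $7,250; welfare fraud $13,750; possession with intent to distribute $19,500.
Stacking rule: highest base plus 10% of each additional charge. Highest is possession with intent to distribute at $19,500. Additional: $5,700 × 10% = $570; $7,250 × 10% = $725; $13,750 × 10% = $1,375. Combined base = $19,500 + $2,670 = $22,170.
Age 65 or older (−10%): $22,170 × 0.9 = $19,953.
Offense committed while released on bail in another case (+50%): $19,953 × 1.5 = $29,929.50.
Defendant has an out-of-state residence (+60%): $29,929.50 × 1.6 = $47,887.20.
Verified full-time employment (−$21,250 flat): $47,887.20 − $21,250 = $26,637.20.
$26,637.20 is at or above the $7,000 minimum.
Rounded to the nearest dollar: $26,637.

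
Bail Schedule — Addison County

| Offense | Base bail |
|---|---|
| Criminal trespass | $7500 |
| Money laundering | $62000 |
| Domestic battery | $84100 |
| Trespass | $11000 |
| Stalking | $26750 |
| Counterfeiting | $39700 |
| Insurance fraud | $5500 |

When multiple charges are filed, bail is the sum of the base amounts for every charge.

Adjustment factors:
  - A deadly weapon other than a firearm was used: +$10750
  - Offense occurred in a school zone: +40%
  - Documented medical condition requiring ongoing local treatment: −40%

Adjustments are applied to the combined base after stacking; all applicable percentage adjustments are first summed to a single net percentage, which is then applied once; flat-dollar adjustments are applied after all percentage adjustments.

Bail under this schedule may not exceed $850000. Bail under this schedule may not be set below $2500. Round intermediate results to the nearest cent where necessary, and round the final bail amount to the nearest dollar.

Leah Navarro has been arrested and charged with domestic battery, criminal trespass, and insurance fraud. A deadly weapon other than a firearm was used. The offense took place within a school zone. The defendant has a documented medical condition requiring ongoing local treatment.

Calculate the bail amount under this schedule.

Base amounts from the schedule: domestic battery $84100; criminal trespass $7500; insurance fraud $5500.
Stacking rule: sum of all bases. $84100 + $7500 + $5500 = $97100.
Net percentage adjustment: +40% −40% = +0%. $97100 × 1 = $97100.
A deadly weapon other than a firearm was used (+$10750 flat): $97100 + $10750 = $107850.
$107850 is within the $850000 maximum.
$107850 is at or above the $2500 minimum.

$107850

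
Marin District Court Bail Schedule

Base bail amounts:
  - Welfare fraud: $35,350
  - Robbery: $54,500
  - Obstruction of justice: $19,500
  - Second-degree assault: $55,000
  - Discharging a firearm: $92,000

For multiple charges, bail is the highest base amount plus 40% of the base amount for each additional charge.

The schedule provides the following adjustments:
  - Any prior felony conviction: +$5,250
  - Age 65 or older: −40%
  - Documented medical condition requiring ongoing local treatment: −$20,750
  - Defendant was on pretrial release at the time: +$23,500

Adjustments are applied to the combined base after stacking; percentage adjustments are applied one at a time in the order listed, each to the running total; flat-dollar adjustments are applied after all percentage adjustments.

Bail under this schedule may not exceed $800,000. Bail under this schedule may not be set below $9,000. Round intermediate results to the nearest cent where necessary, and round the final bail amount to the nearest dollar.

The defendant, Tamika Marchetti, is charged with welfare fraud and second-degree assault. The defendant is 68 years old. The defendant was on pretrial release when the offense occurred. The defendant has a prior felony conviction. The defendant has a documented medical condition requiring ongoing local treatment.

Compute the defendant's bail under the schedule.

Base amounts from the schedule: welfare fraud $35,350; second-degree assault $55,000.
Stacking rule: highest base plus 40% of each additional charge. Highest is second-degree assault at $55,000. Additional: $35,350 × 40% = $14,140. Combined base = $55,000 + $14,140 = $69,140.
Age 65 or older (−40%): $69,140 × 0.6 = $41,484.
Any prior felony conviction (+$5,250 flat): $41,484 + $5,250 = $46,734.
Documented medical condition requiring ongoing local treatment (−$20,750 flat): $46,734 − $20,750 = $25,984.
Defendant was on pretrial release at the time (+$23,500 flat): $25,984 + $23,500 = $49,484.
$49,484 is within the $800,000 maximum.
$49,484 is at or above the $9,000 minimum.

$49,484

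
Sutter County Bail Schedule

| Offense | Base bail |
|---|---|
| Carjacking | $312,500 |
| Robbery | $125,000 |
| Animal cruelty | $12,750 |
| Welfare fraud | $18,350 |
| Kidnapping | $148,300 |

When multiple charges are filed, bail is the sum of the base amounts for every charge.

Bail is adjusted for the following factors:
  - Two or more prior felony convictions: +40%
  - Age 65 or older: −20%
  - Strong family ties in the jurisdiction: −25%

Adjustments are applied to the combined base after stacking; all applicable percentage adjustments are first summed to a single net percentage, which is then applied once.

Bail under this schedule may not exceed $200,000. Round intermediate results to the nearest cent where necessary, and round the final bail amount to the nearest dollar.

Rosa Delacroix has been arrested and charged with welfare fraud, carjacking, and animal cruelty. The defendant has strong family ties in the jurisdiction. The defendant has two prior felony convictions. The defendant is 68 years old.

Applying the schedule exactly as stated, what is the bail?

$200,000

Base amounts from the schedule: welfare fraud $18,350; carjacking $312,500; animal cruelty $12,750.
Stacking rule: sum of all bases. $18,350 + $312,500 + $12,750 = $343,600.
Net percentage adjustment: +40% −20% −25% = −5%. $343,600 × 0.95 = $326,420.
Result $326,420 exceeds the maximum of $200,000; bail is capped at $200,000.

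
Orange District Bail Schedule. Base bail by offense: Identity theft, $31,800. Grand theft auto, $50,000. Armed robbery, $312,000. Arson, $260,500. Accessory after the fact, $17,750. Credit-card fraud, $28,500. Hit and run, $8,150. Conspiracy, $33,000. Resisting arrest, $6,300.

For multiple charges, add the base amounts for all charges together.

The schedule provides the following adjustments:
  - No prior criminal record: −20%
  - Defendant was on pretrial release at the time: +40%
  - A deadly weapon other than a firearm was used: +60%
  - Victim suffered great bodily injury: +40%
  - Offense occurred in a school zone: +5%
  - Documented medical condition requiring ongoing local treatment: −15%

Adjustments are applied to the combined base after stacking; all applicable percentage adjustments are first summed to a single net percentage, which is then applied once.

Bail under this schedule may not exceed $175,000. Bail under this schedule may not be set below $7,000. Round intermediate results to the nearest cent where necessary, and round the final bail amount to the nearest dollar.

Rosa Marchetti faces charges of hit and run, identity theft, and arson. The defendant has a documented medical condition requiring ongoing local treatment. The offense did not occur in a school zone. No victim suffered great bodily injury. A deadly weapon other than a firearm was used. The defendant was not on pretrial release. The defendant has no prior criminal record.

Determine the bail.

$175,000

Base amounts from the schedule: hit and run $8,150; identity theft $31,800; arson $260,500.
Stacking rule: sum of all bases. $8,150 + $31,800 + $260,500 = $300,450.
Net percentage adjustment: −20% +60% −15% = +25%. $300,450 × 1.25 = $375,562.50.
Result $375,562.50 exceeds the maximum of $175,000; bail is capped at $175,000.
$175,000 is at or above the $7,000 minimum.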